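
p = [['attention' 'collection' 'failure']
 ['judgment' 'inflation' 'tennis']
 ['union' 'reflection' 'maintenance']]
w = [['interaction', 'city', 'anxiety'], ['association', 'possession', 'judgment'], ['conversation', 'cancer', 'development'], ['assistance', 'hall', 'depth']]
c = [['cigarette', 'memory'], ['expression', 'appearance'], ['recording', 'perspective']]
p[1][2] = 'tennis'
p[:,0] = ['attention', 'judgment', 'union']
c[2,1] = 'perspective'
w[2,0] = 'conversation'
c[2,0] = 'recording'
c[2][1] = 'perspective'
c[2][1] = 'perspective'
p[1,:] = ['judgment', 'inflation', 'tennis']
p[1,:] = ['judgment', 'inflation', 'tennis']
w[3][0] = 'assistance'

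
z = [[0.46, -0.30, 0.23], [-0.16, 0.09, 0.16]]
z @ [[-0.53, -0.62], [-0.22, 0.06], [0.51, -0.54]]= [[-0.06, -0.43], [0.15, 0.02]]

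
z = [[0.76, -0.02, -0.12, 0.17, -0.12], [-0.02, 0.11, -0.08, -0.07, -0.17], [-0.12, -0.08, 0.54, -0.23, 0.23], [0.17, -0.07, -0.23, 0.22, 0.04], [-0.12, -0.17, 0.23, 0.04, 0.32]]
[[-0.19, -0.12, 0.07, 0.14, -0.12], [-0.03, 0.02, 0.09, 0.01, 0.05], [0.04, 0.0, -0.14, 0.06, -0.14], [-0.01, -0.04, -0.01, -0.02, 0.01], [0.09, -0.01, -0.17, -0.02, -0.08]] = z @ [[-0.27, -0.09, 0.02, 0.25, -0.2],[0.15, 0.06, 0.17, 0.36, 0.19],[0.08, -0.21, -0.05, 0.13, -0.26],[0.26, -0.32, 0.02, -0.08, -0.00],[0.17, 0.15, -0.41, 0.13, -0.05]]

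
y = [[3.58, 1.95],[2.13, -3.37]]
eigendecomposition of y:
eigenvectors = [[0.96, -0.25], [0.27, 0.97]]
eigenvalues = [4.13, -3.92]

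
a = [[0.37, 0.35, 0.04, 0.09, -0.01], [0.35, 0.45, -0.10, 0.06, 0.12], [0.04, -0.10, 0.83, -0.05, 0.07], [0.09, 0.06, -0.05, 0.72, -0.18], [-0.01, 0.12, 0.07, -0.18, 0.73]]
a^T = [[0.37, 0.35, 0.04, 0.09, -0.01], [0.35, 0.45, -0.1, 0.06, 0.12], [0.04, -0.10, 0.83, -0.05, 0.07], [0.09, 0.06, -0.05, 0.72, -0.18], [-0.01, 0.12, 0.07, -0.18, 0.73]]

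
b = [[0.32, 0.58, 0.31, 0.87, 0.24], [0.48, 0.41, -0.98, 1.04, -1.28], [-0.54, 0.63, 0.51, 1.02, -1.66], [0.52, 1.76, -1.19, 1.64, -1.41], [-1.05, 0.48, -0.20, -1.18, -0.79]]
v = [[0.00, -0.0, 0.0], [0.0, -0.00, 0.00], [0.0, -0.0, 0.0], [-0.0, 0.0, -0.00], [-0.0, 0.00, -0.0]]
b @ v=[[0.0, 0.00, 0.00], [0.00, 0.0, 0.00], [0.00, 0.0, 0.00], [0.00, 0.00, 0.00], [0.0, 0.00, 0.00]]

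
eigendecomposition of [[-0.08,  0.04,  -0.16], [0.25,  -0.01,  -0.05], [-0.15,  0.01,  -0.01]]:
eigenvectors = [[0.64, -0.42, 0.06],[-0.62, -0.83, 0.97],[0.46, 0.37, 0.22]]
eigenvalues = [-0.23, 0.14, -0.01]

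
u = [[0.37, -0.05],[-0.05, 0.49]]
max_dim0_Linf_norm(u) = 0.49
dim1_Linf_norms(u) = [0.37, 0.49]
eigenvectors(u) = [[-0.94, 0.34], [-0.34, -0.94]]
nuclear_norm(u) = 0.86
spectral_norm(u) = 0.51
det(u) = 0.18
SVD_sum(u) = [[0.06, -0.16],[-0.16, 0.45]] + [[0.31, 0.11], [0.11, 0.04]]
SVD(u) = [[-0.34, 0.94], [0.94, 0.34]] @ diag([0.5081024967590666, 0.3518975032409335]) @ [[-0.34, 0.94],[0.94, 0.34]]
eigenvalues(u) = [0.35, 0.51]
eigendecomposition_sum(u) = [[0.31, 0.11],[0.11, 0.04]] + [[0.06, -0.16], [-0.16, 0.45]]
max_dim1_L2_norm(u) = 0.49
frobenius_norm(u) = 0.62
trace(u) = 0.86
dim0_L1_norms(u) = [0.42, 0.54]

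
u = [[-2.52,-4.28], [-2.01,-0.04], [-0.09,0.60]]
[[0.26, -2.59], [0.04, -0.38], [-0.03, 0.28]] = u@[[-0.02, 0.18], [-0.05, 0.50]]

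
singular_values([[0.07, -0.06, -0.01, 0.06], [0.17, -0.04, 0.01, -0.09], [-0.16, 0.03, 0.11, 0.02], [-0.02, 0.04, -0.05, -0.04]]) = [0.27, 0.11, 0.11, 0.0]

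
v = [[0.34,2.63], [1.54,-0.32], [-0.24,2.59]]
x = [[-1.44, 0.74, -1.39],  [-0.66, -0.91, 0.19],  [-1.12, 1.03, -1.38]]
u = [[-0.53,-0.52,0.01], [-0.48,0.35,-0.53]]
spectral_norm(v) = 3.71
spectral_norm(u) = 0.82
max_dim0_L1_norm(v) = 5.54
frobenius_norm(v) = 4.03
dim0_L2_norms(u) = [0.72, 0.63, 0.53]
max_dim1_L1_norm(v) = 2.97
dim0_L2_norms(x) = [1.94, 1.56, 1.97]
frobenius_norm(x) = 3.17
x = v @ u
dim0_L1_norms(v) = [2.12, 5.54]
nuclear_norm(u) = 1.54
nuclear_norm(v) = 5.30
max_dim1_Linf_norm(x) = 1.44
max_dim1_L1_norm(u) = 1.36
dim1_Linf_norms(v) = [2.63, 1.54, 2.59]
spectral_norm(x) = 2.95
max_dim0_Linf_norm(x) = 1.44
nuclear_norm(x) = 4.12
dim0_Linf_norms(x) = [1.44, 1.03, 1.39]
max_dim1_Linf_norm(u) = 0.53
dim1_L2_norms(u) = [0.74, 0.8]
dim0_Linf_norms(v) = [1.54, 2.63]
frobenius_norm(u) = 1.09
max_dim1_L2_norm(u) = 0.8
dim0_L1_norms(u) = [1.01, 0.87, 0.54]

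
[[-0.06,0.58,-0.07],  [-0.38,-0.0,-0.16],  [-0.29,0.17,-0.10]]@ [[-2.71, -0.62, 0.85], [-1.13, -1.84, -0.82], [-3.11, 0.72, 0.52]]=[[-0.28,-1.08,-0.56], [1.53,0.12,-0.41], [0.9,-0.21,-0.44]]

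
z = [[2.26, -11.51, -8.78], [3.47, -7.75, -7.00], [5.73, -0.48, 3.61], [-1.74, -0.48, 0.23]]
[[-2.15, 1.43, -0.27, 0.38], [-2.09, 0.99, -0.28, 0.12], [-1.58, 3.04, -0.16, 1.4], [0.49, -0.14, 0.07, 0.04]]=z @ [[-0.3, 0.24, -0.04, 0.07],[0.09, -0.39, -0.0, -0.21],[0.05, 0.41, 0.02, 0.25]]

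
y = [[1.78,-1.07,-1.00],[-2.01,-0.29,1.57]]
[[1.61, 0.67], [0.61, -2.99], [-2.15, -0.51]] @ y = [[1.52, -1.92, -0.56], [7.1, 0.21, -5.30], [-2.80, 2.45, 1.35]]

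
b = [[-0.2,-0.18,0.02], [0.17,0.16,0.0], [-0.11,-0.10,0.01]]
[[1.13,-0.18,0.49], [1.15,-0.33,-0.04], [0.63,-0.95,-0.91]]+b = [[0.93, -0.36, 0.51], [1.32, -0.17, -0.04], [0.52, -1.05, -0.9]]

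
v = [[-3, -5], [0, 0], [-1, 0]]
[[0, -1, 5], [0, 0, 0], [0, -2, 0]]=v@[[0, 2, 0], [0, -1, -1]]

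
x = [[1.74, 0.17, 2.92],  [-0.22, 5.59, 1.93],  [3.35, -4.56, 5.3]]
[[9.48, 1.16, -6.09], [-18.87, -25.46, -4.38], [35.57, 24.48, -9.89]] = x@[[3.87, 0.91, -0.82], [-3.62, -4.56, -0.27], [1.15, 0.12, -1.58]]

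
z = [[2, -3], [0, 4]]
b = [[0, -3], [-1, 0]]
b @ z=[[0, -12], [-2, 3]]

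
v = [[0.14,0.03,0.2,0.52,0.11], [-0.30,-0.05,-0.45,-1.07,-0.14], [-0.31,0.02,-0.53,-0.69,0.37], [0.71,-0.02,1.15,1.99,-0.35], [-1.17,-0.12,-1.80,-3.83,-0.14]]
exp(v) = [[1.36, 0.02, 0.56, 1.18, 0.04], [-0.86, 0.96, -1.33, -2.73, 0.01], [-1.17, -0.01, -0.88, -3.38, 0.44], [2.43, 0.01, 3.85, 8.27, -0.59], [-3.56, -0.12, -5.58, -11.05, 1.36]]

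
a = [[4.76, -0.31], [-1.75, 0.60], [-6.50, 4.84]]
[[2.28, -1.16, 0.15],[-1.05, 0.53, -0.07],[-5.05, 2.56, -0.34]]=a@ [[0.45, -0.23, 0.03], [-0.44, 0.22, -0.03]]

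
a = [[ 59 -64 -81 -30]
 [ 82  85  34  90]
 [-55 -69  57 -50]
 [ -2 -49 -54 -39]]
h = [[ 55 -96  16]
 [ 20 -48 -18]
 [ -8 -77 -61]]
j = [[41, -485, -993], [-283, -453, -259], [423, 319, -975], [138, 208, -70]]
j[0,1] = -485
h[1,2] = -18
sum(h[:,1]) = -221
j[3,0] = 138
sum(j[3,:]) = 276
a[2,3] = -50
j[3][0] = 138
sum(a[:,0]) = 84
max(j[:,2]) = -70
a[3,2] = -54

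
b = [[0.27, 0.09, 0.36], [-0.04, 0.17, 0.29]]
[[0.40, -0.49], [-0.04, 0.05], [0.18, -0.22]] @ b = [[0.13, -0.05, 0.00], [-0.01, 0.00, 0.00], [0.06, -0.02, 0.00]]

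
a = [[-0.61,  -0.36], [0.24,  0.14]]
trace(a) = -0.47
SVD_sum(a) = [[-0.61, -0.36], [0.24, 0.14]] + [[0.00, -0.0], [0.00, -0.0]]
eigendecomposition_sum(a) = [[-0.61,-0.36], [0.24,0.14]] + [[0.00,  0.00], [-0.0,  -0.0]]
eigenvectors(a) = [[-0.93, 0.51], [0.37, -0.86]]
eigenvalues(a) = [-0.47, -0.0]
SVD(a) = [[-0.93, 0.37], [0.37, 0.93]] @ diag([0.7608536472809896, 0.0013143132106596656]) @ [[0.86, 0.51], [0.51, -0.86]]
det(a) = 0.00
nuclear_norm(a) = 0.76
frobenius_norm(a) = 0.76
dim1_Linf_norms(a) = [0.61, 0.24]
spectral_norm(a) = 0.76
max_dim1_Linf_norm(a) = 0.61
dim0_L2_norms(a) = [0.66, 0.39]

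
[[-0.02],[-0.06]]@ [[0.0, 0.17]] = [[0.00, -0.0], [0.00, -0.01]]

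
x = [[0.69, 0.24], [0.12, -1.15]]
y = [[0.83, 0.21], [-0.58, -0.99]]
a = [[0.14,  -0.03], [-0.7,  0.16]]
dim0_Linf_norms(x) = [0.69, 1.15]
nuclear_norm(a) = 0.73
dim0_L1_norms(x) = [0.81, 1.39]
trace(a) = 0.30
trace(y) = -0.16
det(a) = 0.00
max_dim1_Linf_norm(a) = 0.7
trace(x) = -0.46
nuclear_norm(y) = 1.86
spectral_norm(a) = 0.73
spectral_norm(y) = 1.33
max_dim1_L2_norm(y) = 1.15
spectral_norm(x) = 1.18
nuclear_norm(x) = 1.87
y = a + x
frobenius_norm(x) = 1.37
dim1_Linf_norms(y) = [0.83, 0.99]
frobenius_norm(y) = 1.43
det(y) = -0.70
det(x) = -0.82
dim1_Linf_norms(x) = [0.69, 1.15]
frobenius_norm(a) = 0.73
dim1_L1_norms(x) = [0.93, 1.27]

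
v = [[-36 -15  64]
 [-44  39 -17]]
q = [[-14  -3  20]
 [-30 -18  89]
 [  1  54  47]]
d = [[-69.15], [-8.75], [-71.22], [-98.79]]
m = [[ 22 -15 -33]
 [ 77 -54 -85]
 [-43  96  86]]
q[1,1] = -18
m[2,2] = 86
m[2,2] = 86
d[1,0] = -8.75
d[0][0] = -69.15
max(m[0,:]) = 22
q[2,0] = 1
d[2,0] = -71.22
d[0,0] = -69.15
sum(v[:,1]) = 24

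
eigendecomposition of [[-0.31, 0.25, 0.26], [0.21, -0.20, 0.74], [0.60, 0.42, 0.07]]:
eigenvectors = [[0.33+0.00j, 0.23+0.34j, (0.23-0.34j)], [(0.63+0j), -0.80+0.00j, -0.80-0.00j], [(0.7+0j), 0.35-0.24j, 0.35+0.24j]]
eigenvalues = [(0.73+0j), (-0.58+0.13j), (-0.58-0.13j)]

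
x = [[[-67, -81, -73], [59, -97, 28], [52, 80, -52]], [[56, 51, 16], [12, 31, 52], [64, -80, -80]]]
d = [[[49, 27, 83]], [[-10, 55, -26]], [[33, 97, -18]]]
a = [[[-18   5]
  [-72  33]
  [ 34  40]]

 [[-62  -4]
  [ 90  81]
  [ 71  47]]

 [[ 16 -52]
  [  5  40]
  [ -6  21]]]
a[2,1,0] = 5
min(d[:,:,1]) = 27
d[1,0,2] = -26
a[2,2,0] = -6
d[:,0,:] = [[49, 27, 83], [-10, 55, -26], [33, 97, -18]]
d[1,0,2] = -26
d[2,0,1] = 97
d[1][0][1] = 55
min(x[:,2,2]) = -80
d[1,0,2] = -26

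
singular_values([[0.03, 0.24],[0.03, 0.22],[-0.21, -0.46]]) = [0.6, 0.08]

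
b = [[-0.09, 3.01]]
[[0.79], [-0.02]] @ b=[[-0.07, 2.38],[0.00, -0.06]]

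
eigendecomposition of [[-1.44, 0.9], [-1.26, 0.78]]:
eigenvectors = [[-0.75, -0.53],[-0.66, -0.85]]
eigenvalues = [-0.64, -0.02]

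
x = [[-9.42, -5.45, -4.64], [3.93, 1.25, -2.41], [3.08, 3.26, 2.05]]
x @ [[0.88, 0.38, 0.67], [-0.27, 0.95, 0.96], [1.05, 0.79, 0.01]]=[[-11.69, -12.42, -11.59],[0.59, 0.78, 3.81],[3.98, 5.89, 5.21]]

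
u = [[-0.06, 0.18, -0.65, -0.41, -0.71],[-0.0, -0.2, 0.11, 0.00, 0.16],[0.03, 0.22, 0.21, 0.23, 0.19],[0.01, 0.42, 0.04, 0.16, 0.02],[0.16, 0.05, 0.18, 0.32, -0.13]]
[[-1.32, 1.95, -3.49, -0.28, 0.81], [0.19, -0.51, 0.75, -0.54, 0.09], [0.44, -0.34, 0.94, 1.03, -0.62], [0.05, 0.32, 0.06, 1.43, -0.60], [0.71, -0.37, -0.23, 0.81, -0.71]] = u @ [[-2.06, -0.82, -2.05, 1.88, -3.42], [-0.8, 0.95, -0.43, 3.14, -0.90], [1.34, -2.22, 1.44, 1.2, 0.74], [2.32, 0.16, 0.86, 0.32, -1.2], [-0.73, -0.49, 3.16, -0.25, -1.06]]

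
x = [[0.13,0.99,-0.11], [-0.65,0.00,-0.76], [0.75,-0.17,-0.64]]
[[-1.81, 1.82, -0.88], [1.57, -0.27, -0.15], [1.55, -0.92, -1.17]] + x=[[-1.68, 2.81, -0.99], [0.92, -0.27, -0.91], [2.3, -1.09, -1.81]]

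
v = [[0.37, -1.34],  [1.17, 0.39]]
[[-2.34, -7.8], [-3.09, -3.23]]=v @ [[-2.95, -4.30],[0.93, 4.63]]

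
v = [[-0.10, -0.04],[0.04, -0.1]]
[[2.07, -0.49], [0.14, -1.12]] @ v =[[-0.23,  -0.03], [-0.06,  0.11]]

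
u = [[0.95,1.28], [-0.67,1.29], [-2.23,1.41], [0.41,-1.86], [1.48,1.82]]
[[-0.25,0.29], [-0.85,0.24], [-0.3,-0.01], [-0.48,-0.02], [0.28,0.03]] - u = [[-1.2,-0.99], [-0.18,-1.05], [1.93,-1.42], [-0.89,1.84], [-1.2,-1.79]]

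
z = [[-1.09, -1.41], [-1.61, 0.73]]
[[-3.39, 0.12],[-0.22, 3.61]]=z @ [[0.91, -1.69], [1.70, 1.22]]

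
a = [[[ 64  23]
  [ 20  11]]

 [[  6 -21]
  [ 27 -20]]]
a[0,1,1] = 11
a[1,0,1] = -21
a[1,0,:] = [6, -21]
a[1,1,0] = 27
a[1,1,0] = 27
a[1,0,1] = -21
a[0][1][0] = 20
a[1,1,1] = -20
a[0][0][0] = 64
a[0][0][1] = 23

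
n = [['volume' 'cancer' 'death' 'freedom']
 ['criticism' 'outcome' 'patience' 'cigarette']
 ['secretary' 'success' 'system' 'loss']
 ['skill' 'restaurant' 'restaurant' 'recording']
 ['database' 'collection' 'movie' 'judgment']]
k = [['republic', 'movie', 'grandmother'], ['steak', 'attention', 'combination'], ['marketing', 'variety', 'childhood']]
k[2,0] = 'marketing'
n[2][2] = 'system'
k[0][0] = 'republic'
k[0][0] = 'republic'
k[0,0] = 'republic'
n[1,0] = 'criticism'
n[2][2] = 'system'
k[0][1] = 'movie'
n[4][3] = 'judgment'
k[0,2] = 'grandmother'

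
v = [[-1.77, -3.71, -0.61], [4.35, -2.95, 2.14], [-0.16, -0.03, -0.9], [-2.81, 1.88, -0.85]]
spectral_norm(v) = 6.68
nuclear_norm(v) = 11.69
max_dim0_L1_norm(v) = 9.09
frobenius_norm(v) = 7.90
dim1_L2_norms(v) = [4.16, 5.67, 0.91, 3.49]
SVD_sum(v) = [[0.43, -0.33, 0.20], [4.25, -3.22, 1.92], [-0.31, 0.23, -0.14], [-2.6, 1.97, -1.17]] + [[-2.18, -3.38, -0.86],[0.17, 0.27, 0.07],[-0.16, -0.24, -0.06],[-0.06, -0.1, -0.02]] + [[-0.02,0.0,0.05],[-0.07,0.00,0.16],[0.30,-0.02,-0.7],[-0.15,0.01,0.35]]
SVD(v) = [[0.09, -0.99, 0.07], [0.85, 0.08, 0.20], [-0.06, -0.07, -0.88], [-0.52, -0.03, 0.43]] @ diag([6.675667130165709, 4.140195781241496, 0.8703144605343833]) @ [[0.75, -0.57, 0.34], [0.53, 0.82, 0.21], [-0.4, 0.02, 0.92]]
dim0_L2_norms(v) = [5.48, 5.1, 2.55]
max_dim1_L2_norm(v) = 5.67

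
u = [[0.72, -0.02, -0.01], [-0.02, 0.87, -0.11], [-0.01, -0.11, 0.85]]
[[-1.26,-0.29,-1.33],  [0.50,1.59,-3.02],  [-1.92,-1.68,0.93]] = u @ [[-1.78, -0.39, -1.94],[0.25, 1.59, -3.44],[-2.25, -1.77, 0.63]]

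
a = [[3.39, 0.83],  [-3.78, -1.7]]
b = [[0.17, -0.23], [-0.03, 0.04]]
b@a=[[1.45, 0.53],[-0.25, -0.09]]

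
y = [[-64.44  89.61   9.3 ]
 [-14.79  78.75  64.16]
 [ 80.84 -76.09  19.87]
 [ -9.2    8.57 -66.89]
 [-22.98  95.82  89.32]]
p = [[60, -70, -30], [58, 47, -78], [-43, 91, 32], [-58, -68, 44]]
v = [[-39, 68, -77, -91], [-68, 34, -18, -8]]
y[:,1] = [89.61, 78.75, -76.09, 8.57, 95.82]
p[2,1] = 91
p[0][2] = -30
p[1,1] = 47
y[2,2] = 19.87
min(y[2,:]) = -76.09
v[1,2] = -18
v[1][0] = -68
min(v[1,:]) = -68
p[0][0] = 60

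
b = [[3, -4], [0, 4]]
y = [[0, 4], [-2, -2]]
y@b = [[0, 16], [-6, 0]]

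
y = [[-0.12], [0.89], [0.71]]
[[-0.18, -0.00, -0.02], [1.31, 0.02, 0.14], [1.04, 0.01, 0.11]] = y @ [[1.47, 0.02, 0.16]]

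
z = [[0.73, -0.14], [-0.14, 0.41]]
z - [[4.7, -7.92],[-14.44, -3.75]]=[[-3.97, 7.78], [14.3, 4.16]]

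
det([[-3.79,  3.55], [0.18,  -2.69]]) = 9.556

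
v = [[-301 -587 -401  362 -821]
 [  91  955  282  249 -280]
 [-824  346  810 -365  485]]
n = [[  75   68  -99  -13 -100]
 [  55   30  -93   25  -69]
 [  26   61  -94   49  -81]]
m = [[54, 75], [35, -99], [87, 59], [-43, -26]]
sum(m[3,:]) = -69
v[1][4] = -280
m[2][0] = 87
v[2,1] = 346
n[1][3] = 25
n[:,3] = [-13, 25, 49]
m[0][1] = 75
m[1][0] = 35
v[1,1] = 955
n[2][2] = -94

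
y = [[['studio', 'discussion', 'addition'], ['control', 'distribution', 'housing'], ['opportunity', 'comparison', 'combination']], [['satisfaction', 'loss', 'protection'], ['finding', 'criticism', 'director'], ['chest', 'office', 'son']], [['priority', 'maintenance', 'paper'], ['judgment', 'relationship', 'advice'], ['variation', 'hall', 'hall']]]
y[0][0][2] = 'addition'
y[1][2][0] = 'chest'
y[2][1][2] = 'advice'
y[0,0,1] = 'discussion'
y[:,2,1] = ['comparison', 'office', 'hall']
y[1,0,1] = 'loss'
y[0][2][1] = 'comparison'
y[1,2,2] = 'son'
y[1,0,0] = 'satisfaction'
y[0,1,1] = 'distribution'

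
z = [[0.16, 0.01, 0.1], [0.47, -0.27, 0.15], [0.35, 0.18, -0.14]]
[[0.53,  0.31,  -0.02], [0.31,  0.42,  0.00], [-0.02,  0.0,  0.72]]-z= [[0.37, 0.30, -0.12], [-0.16, 0.69, -0.15], [-0.37, -0.18, 0.86]]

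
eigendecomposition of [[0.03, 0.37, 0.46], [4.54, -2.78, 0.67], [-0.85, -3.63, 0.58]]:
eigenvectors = [[0.17+0.00j, (-0+0.25j), (-0-0.25j)], [(-0.73+0j), (-0.01+0.35j), -0.01-0.35j], [-0.66+0.00j, (-0.9+0j), (-0.9-0j)]]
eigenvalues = [(-3.26+0j), (0.54+1.65j), (0.54-1.65j)]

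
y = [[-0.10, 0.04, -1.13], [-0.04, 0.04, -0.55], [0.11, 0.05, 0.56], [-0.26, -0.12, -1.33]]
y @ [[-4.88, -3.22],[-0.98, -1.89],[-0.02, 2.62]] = [[0.47, -2.71], [0.17, -1.39], [-0.6, 1.02], [1.41, -2.42]]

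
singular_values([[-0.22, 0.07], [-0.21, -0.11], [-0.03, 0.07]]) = [0.31, 0.15]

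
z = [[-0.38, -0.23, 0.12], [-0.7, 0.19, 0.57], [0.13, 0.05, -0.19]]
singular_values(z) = [1.0, 0.32, 0.1]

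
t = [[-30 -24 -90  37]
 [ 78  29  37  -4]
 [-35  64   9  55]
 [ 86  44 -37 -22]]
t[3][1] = 44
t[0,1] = -24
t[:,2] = [-90, 37, 9, -37]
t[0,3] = 37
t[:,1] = [-24, 29, 64, 44]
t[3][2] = -37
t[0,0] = -30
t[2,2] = 9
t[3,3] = -22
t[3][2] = -37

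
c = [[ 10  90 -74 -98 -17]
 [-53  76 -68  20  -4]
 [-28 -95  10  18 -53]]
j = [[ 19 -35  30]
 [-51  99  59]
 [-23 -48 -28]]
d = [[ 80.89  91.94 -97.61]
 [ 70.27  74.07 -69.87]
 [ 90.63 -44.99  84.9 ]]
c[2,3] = 18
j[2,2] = -28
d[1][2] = -69.87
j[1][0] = -51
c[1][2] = -68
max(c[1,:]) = 76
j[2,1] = -48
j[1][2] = 59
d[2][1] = -44.99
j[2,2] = -28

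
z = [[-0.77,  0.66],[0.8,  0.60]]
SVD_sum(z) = [[-0.81, 0.05],[0.76, -0.05]] + [[0.04, 0.61], [0.04, 0.65]]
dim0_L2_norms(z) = [1.11, 0.89]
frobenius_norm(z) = 1.42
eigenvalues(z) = [-1.08, 0.91]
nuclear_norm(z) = 2.00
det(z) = -0.99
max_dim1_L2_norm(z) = 1.01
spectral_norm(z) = 1.11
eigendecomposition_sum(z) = [[-0.91, 0.36], [0.43, -0.17]] + [[0.14,0.3], [0.37,0.77]]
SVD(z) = [[-0.73, 0.68], [0.68, 0.73]] @ diag([1.1111755138735373, 0.8909483584180851]) @ [[1.00, -0.06], [0.06, 1.0]]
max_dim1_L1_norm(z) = 1.43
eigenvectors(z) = [[-0.9, -0.36], [0.43, -0.93]]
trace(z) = -0.17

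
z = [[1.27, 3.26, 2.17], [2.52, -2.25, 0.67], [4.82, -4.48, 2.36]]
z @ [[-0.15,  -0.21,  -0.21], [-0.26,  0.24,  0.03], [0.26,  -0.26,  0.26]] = [[-0.47, -0.05, 0.4],[0.38, -1.24, -0.42],[1.06, -2.7, -0.53]]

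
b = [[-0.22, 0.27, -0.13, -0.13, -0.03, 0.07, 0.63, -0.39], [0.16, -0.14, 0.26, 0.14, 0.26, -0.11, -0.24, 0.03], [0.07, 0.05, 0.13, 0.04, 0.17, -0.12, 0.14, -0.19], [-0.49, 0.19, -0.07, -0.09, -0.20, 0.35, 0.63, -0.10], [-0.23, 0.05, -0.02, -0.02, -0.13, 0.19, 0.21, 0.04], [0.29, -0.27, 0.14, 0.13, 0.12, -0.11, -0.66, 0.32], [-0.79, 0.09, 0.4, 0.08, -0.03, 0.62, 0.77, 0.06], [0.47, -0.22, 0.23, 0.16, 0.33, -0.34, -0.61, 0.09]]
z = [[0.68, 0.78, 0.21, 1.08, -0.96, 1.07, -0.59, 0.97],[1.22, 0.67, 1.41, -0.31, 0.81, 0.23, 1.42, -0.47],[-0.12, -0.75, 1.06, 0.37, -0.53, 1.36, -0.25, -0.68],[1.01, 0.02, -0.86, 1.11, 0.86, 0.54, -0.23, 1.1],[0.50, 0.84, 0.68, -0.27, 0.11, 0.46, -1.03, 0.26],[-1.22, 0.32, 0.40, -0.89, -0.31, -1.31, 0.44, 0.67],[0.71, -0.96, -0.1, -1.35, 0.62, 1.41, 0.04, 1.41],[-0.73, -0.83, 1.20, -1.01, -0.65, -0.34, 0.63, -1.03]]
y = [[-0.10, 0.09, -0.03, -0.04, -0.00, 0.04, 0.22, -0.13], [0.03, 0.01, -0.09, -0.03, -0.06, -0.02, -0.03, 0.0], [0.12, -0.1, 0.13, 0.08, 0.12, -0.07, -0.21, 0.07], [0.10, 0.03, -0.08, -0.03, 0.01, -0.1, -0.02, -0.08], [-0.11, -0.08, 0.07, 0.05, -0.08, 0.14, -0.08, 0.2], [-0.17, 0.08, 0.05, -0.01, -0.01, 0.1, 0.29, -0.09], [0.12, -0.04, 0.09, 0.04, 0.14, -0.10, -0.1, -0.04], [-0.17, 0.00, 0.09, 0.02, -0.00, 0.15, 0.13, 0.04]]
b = z @ y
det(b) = -0.00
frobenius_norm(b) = 2.37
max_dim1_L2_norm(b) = 1.33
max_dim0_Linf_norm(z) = 1.42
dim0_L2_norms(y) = [0.35, 0.18, 0.24, 0.12, 0.21, 0.28, 0.46, 0.28]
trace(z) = 1.33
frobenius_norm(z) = 6.60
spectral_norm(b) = 2.13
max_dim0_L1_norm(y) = 1.08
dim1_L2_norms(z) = [2.37, 2.64, 2.12, 2.3, 1.69, 2.24, 2.76, 2.38]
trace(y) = -0.03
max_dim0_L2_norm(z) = 2.71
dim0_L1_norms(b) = [2.72, 1.28, 1.38, 0.79, 1.27, 1.91, 3.89, 1.22]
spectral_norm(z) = 3.97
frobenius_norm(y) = 0.80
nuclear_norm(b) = 3.66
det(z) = 33.61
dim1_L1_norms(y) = [0.65, 0.27, 0.9, 0.45, 0.81, 0.8, 0.67, 0.6]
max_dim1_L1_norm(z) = 6.6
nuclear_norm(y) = 1.36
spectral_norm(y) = 0.62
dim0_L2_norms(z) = [2.4, 2.01, 2.44, 2.52, 1.87, 2.71, 2.03, 2.53]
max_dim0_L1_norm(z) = 6.72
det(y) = -0.00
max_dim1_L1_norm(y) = 0.9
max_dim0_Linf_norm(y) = 0.29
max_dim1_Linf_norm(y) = 0.29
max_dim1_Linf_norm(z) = 1.42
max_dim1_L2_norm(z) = 2.76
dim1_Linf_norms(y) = [0.22, 0.09, 0.21, 0.1, 0.2, 0.29, 0.14, 0.17]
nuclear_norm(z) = 16.15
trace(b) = 0.30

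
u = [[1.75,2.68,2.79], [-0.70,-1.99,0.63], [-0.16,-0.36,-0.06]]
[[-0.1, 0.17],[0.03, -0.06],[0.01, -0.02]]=u @ [[0.02,  -0.03], [-0.03,  0.05], [-0.02,  0.03]]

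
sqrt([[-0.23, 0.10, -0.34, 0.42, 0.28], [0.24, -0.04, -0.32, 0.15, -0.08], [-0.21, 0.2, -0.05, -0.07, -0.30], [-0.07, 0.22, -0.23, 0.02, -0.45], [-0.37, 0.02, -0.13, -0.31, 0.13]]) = [[0.37, -0.15, -0.3, 0.63, 0.42], [0.08, 0.14, -0.77, 0.39, -0.11], [-0.40, 0.26, 0.18, 0.14, -0.09], [-0.41, 0.4, -0.23, 0.41, -0.26], [-0.51, 0.01, -0.34, 0.06, 0.57]]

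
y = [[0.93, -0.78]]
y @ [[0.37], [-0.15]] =[[0.46]]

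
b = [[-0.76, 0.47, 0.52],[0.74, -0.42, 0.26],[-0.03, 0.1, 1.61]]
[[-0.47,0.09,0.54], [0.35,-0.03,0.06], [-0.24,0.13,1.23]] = b @[[0.61,0.16,-0.15], [0.16,0.39,0.06], [-0.15,0.06,0.76]]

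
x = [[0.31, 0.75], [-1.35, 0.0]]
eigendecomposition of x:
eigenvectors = [[-0.09-0.59j, -0.09+0.59j], [(0.8+0j), 0.80-0.00j]]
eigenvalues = [(0.15+0.99j), (0.15-0.99j)]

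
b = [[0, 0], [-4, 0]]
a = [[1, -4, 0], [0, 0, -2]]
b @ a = [[0, 0, 0], [-4, 16, 0]]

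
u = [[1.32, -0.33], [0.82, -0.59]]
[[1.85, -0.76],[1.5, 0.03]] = u@ [[1.17,-0.90],[-0.92,-1.31]]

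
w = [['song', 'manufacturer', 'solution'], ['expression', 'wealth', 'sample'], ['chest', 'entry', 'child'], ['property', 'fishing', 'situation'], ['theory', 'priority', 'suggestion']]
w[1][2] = 'sample'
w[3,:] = ['property', 'fishing', 'situation']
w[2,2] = 'child'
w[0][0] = 'song'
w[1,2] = 'sample'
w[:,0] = ['song', 'expression', 'chest', 'property', 'theory']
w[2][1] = 'entry'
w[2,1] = 'entry'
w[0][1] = 'manufacturer'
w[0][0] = 'song'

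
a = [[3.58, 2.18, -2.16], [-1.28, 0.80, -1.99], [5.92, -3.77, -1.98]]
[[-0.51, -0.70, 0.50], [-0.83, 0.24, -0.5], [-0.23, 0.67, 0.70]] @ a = [[2.03, -3.56, 1.5], [-6.24, 0.27, 2.31], [2.46, -2.60, -2.22]]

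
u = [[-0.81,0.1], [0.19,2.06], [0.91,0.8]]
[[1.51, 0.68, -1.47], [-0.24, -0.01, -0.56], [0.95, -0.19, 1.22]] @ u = [[-2.43, 0.38], [-0.32, -0.49], [0.30, 0.68]]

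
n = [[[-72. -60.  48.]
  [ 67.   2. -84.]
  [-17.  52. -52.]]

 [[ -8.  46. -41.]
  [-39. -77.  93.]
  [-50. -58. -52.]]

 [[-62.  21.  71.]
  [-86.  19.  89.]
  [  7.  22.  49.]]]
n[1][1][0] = -39.0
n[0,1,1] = 2.0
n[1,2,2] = -52.0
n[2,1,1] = 19.0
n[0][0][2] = 48.0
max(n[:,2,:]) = 52.0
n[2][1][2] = 89.0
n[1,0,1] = 46.0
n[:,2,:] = [[-17.0, 52.0, -52.0], [-50.0, -58.0, -52.0], [7.0, 22.0, 49.0]]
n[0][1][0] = 67.0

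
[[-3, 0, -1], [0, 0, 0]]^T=[[-3, 0], [0, 0], [-1, 0]]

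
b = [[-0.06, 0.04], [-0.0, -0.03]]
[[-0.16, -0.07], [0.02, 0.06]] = b @ [[2.39, -0.18], [-0.51, -1.92]]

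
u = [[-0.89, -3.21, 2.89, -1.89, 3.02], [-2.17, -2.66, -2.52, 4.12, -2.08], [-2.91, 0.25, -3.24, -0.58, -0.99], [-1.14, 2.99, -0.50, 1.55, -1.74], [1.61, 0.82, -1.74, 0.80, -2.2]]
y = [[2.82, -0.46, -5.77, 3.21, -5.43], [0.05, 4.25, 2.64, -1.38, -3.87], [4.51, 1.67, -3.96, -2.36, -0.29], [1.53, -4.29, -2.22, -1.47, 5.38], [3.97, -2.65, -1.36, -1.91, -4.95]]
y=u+[[3.71,2.75,-8.66,5.1,-8.45], [2.22,6.91,5.16,-5.5,-1.79], [7.42,1.42,-0.72,-1.78,0.70], [2.67,-7.28,-1.72,-3.02,7.12], [2.36,-3.47,0.38,-2.71,-2.75]]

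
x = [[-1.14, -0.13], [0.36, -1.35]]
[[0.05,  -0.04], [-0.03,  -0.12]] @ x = [[-0.07, 0.05], [-0.01, 0.17]]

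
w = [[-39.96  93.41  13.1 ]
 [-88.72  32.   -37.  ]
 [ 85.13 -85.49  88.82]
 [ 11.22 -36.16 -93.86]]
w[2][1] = -85.49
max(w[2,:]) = 88.82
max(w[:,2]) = 88.82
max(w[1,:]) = 32.0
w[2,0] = 85.13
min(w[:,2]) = -93.86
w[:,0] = [-39.96, -88.72, 85.13, 11.22]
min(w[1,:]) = -88.72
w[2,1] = -85.49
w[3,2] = -93.86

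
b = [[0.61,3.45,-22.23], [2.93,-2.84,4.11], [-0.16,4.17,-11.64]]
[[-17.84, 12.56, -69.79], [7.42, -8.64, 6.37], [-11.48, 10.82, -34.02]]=b@[[0.82, -0.91, -1.61], [-0.74, 1.61, 0.74], [0.71, -0.34, 3.21]]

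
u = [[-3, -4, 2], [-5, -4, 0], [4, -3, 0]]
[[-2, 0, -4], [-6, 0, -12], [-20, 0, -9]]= u @ [[-2, 0, 0], [4, 0, 3], [4, 0, 4]]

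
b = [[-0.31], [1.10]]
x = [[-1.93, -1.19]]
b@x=[[0.60, 0.37], [-2.12, -1.31]]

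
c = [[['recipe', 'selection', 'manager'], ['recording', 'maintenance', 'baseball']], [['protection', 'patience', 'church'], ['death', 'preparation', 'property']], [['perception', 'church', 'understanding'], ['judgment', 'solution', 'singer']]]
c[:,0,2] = ['manager', 'church', 'understanding']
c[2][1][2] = 'singer'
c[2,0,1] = 'church'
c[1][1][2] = 'property'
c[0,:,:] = [['recipe', 'selection', 'manager'], ['recording', 'maintenance', 'baseball']]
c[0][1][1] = 'maintenance'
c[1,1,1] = 'preparation'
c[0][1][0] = 'recording'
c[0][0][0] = 'recipe'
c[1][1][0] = 'death'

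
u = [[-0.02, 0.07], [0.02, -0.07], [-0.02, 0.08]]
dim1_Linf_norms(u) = [0.07, 0.07, 0.08]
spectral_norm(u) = 0.13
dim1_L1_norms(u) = [0.09, 0.09, 0.1]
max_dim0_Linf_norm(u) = 0.08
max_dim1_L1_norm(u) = 0.1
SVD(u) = [[-0.55, 0.44],[0.55, -0.44],[-0.63, -0.78]] @ diag([0.13189162628207812, 0.0021445084911584896]) @ [[0.26, -0.97], [-0.97, -0.26]]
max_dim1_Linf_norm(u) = 0.08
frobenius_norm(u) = 0.13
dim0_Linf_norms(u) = [0.02, 0.08]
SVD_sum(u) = [[-0.02, 0.07], [0.02, -0.07], [-0.02, 0.08]] + [[-0.0, -0.0], [0.00, 0.0], [0.00, 0.00]]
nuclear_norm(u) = 0.13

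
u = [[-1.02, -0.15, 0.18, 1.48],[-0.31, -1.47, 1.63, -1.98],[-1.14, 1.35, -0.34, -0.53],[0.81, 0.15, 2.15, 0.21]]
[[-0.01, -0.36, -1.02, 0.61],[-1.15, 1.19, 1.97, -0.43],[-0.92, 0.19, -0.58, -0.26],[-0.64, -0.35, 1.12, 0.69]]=u@ [[0.45, -0.23, 0.36, 0.02], [-0.29, -0.22, -0.22, 0.05], [-0.48, -0.02, 0.45, 0.27], [0.33, -0.42, -0.52, 0.4]]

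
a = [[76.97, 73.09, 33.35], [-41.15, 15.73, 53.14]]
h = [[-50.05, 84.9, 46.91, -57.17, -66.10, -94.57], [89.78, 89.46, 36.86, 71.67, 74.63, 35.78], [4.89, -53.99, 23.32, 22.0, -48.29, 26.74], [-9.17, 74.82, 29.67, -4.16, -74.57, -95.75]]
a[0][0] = 76.97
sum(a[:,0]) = 35.82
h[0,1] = 84.9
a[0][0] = 76.97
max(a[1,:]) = 53.14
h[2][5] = 26.74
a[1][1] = 15.73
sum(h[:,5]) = -127.8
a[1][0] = -41.15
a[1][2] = 53.14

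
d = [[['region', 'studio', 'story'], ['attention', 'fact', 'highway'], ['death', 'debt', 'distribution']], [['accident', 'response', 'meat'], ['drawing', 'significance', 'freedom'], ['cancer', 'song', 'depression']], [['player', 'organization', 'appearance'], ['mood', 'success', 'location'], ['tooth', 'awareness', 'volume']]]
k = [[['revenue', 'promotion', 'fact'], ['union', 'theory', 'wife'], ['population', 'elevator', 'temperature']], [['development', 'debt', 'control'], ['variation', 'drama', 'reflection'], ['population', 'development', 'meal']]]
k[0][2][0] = 'population'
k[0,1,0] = 'union'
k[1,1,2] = 'reflection'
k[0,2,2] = 'temperature'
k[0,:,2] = ['fact', 'wife', 'temperature']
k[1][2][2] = 'meal'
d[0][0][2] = 'story'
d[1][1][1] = 'significance'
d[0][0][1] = 'studio'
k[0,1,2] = 'wife'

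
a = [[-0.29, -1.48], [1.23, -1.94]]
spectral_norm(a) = 2.59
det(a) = 2.38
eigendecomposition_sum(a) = [[-0.14+0.96j,-0.74-0.77j], [(0.62+0.64j),-0.97+0.10j]] + [[-0.14-0.96j, -0.74+0.77j], [0.62-0.64j, (-0.97-0.1j)]]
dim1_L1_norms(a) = [1.77, 3.17]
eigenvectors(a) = [[0.74+0.00j, 0.74-0.00j], [(0.41-0.53j), (0.41+0.53j)]]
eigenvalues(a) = [(-1.11+1.07j), (-1.11-1.07j)]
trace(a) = -2.23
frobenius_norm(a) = 2.75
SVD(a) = [[0.49, 0.87], [0.87, -0.49]] @ diag([2.5891951518020324, 0.9203632249741682]) @ [[0.36,  -0.93], [-0.93,  -0.36]]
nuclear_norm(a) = 3.51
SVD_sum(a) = [[0.46, -1.19], [0.81, -2.1]] + [[-0.75,  -0.29], [0.42,  0.16]]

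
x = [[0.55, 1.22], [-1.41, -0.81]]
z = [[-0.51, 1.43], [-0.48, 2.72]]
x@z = [[-0.87, 4.1], [1.11, -4.22]]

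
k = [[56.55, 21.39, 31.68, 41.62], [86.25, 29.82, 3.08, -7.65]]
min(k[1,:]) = -7.65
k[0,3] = 41.62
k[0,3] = 41.62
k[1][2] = 3.08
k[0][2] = 31.68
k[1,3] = -7.65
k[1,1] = 29.82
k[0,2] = 31.68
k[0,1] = 21.39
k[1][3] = -7.65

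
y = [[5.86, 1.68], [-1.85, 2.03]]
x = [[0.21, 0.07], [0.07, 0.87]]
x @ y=[[1.1, 0.49], [-1.2, 1.88]]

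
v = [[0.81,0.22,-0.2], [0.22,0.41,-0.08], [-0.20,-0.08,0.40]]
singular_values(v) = [0.99, 0.33, 0.31]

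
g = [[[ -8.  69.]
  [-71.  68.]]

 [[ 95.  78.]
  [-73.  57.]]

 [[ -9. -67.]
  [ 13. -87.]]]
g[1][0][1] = 78.0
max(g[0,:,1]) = 69.0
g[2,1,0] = 13.0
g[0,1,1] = 68.0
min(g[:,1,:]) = -87.0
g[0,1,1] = 68.0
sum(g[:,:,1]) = 118.0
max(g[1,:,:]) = 95.0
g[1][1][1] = 57.0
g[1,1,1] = 57.0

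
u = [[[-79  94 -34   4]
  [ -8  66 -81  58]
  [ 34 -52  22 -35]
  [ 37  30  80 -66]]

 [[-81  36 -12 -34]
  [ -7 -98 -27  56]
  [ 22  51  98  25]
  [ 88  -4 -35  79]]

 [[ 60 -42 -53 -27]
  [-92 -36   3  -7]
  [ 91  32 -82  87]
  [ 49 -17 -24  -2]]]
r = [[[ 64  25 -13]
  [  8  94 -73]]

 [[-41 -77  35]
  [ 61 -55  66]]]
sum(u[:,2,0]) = 147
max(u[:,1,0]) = -7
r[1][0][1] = -77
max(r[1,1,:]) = 66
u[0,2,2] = 22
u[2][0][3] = -27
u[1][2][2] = 98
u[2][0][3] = -27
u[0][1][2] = -81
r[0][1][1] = 94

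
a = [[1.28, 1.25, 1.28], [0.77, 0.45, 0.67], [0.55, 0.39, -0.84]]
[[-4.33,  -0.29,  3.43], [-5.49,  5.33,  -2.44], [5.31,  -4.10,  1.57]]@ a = [[-3.88, -4.21, -8.62], [-4.27, -5.42, -1.41], [4.5, 5.4, 2.73]]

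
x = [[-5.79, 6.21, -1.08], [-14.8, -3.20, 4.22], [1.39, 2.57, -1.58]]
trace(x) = -10.57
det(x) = -38.99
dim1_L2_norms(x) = [8.56, 15.72, 3.32]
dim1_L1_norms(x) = [13.08, 22.22, 5.54]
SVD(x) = [[-0.29, 0.91, -0.3], [-0.95, -0.23, 0.21], [0.12, 0.34, 0.93]] @ diag([16.438330337611305, 7.814445336599208, 0.30354537201360293]) @ [[0.97, 0.09, -0.24], [-0.17, 0.93, -0.32], [-0.19, -0.35, -0.92]]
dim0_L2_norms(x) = [15.95, 7.44, 4.63]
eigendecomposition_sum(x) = [[-2.91+4.84j,(3.11+1.45j),-0.50-1.57j], [(-7.42-3.41j),-1.59+4.70j,2.17-0.97j], [0.64+2.25j,1.32-0.53j,(-0.62-0.29j)]] + [[(-2.91-4.84j), (3.11-1.45j), -0.50+1.57j],  [-7.42+3.41j, (-1.59-4.7j), (2.17+0.97j)],  [0.64-2.25j, (1.32+0.53j), -0.62+0.29j]] + [[0.02+0.00j,(-0.02+0j),-0.07+0.00j],  [(0.04+0j),(-0.03+0j),(-0.13+0j)],  [0.11+0.00j,(-0.07+0j),-0.35+0.00j]]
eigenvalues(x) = [(-5.11+9.25j), (-5.11-9.25j), (-0.35+0j)]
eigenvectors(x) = [[0.06-0.55j,(0.06+0.55j),(0.2+0j)], [0.80+0.00j,0.80-0.00j,(0.33+0j)], [(-0.15-0.17j),(-0.15+0.17j),0.92+0.00j]]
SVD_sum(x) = [[-4.6, -0.45, 1.12], [-15.1, -1.47, 3.69], [1.90, 0.18, -0.46]] + [[-1.20, 6.63, -2.29],[0.31, -1.71, 0.59],[-0.45, 2.48, -0.86]] + [[0.02, 0.03, 0.08], [-0.01, -0.02, -0.06], [-0.05, -0.1, -0.26]]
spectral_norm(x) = 16.44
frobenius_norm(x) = 18.20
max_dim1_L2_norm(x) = 15.72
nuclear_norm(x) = 24.56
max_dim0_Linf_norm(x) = 14.8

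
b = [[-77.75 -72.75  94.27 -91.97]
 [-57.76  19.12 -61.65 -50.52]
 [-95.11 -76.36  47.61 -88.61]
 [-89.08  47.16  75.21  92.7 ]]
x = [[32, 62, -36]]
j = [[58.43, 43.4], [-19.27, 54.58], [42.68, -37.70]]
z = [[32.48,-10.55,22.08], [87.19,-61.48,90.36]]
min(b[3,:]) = -89.08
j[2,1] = -37.7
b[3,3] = 92.7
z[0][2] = 22.08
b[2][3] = -88.61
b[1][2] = -61.65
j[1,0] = -19.27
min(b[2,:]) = -95.11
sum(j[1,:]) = 35.31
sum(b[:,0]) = -319.7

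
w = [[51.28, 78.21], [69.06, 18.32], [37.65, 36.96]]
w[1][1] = 18.32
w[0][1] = 78.21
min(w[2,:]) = 36.96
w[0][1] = 78.21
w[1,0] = 69.06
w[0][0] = 51.28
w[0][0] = 51.28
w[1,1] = 18.32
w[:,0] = [51.28, 69.06, 37.65]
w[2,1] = 36.96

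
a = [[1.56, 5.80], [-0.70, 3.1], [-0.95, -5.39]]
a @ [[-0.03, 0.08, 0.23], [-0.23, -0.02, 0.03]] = [[-1.38, 0.01, 0.53], [-0.69, -0.12, -0.07], [1.27, 0.03, -0.38]]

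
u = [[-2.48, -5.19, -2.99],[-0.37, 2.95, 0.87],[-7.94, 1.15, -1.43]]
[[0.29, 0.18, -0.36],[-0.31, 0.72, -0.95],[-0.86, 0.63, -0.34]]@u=[[2.07, -1.39, -0.2], [8.05, 2.64, 2.91], [4.60, 5.93, 3.61]]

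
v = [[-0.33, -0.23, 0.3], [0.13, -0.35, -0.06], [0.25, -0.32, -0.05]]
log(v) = [[(-1.13+2.57j), 0.65+1.59j, -0.83-1.81j], [-0.32-0.05j, -1.05+3.28j, (0.14-0.16j)], [(-0.66-0.86j), 0.91+2.38j, (-1.94+0.43j)]]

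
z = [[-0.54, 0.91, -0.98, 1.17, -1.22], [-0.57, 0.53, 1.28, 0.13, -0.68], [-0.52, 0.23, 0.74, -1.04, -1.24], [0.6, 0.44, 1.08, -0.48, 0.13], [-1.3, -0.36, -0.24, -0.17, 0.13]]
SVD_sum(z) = [[-0.26,0.03,-1.29,0.91,-0.05], [0.13,-0.02,0.67,-0.47,0.03], [0.17,-0.02,0.85,-0.6,0.03], [0.20,-0.03,0.99,-0.70,0.04], [-0.05,0.01,-0.24,0.17,-0.01]] + [[-0.68, 0.56, 0.27, 0.11, -1.1], [-0.59, 0.48, 0.24, 0.09, -0.95], [-0.64, 0.52, 0.25, 0.1, -1.03], [0.02, -0.02, -0.01, -0.00, 0.03], [-0.15, 0.12, 0.06, 0.02, -0.24]] + [[0.4,0.26,0.08,0.21,-0.07], [0.13,0.08,0.03,0.07,-0.02], [-0.30,-0.2,-0.06,-0.16,0.06], [0.46,0.30,0.09,0.25,-0.09], [-0.95,-0.62,-0.19,-0.51,0.18]] + [[0.02,  -0.0,  -0.03,  -0.03,  -0.02], [-0.26,  0.06,  0.32,  0.40,  0.31], [0.25,  -0.06,  -0.31,  -0.38,  -0.3], [-0.04,  0.01,  0.05,  0.06,  0.05], [-0.13,  0.03,  0.16,  0.19,  0.15]] + [[-0.02,0.06,-0.02,-0.03,0.03], [0.02,-0.08,0.02,0.04,-0.04], [0.00,-0.01,0.0,0.01,-0.01], [-0.04,0.17,-0.05,-0.08,0.09], [-0.02,0.10,-0.03,-0.05,0.05]]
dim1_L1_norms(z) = [4.82, 3.19, 3.77, 2.73, 2.2]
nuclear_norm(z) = 7.64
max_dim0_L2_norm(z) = 2.09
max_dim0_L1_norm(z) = 4.32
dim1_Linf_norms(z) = [1.22, 1.28, 1.24, 1.08, 1.3]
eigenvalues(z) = [(-2+0j), (1.71+0j), (0.58+1.09j), (0.58-1.09j), (-0.49+0j)]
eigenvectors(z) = [[(0.7+0j), 0.55+0.00j, -0.19-0.44j, -0.19+0.44j, (-0.06+0j)], [0.24+0.00j, (0.39+0j), 0.60+0.00j, (0.6-0j), (-0.7+0j)], [0.13+0.00j, (0.25+0j), (0.11+0.42j), 0.11-0.42j, 0.34+0.00j], [-0.48+0.00j, (0.32+0j), (0.24-0.05j), (0.24+0.05j), 0.57+0.00j], [(0.45+0j), (-0.62+0j), 0.37+0.19j, (0.37-0.19j), (-0.24+0j)]]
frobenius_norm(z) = 3.88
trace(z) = 0.38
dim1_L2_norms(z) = [2.22, 1.65, 1.87, 1.4, 1.39]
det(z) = 2.56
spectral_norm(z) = 2.45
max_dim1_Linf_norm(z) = 1.3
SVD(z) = [[0.65, 0.61, -0.34, 0.05, 0.28], [-0.34, 0.53, -0.11, -0.68, -0.36], [-0.43, 0.57, 0.26, 0.65, -0.05], [-0.5, -0.02, -0.39, -0.11, 0.76], [0.12, 0.14, 0.81, -0.33, 0.45]] @ diag([2.4468747448377552, 2.355930481107991, 1.5721962340021525, 0.9735921908797193, 0.2898496142983665]) @ [[-0.16, 0.02, -0.81, 0.57, -0.03], [-0.47, 0.39, 0.19, 0.08, -0.76], [-0.75, -0.49, -0.15, -0.4, 0.14], [0.4, -0.09, -0.49, -0.61, -0.47], [-0.18, 0.78, -0.23, -0.38, 0.41]]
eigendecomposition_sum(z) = [[(-1.15-0j), 0.29-0.00j, (-0.73-0j), 0.24+0.00j, -1.01-0.00j], [(-0.39-0j), 0.10-0.00j, -0.25-0.00j, 0.08+0.00j, -0.34-0.00j], [-0.22-0.00j, (0.06-0j), -0.14-0.00j, 0.05+0.00j, (-0.19-0j)], [(0.78+0j), (-0.2+0j), (0.5+0j), -0.17-0.00j, (0.69+0j)], [(-0.73-0j), 0.19-0.00j, (-0.47-0j), 0.16+0.00j, (-0.64-0j)]] + [[0.20-0.00j, 0.50-0.00j, 0.58-0.00j, (-0.07-0j), -0.83-0.00j], [0.14-0.00j, 0.36-0.00j, (0.41-0j), -0.05-0.00j, -0.59-0.00j], [(0.09-0j), (0.22-0j), (0.26-0j), (-0.03-0j), -0.37-0.00j], [0.12-0.00j, 0.29-0.00j, 0.33-0.00j, -0.04-0.00j, (-0.48-0j)], [-0.23+0.00j, (-0.56+0j), -0.65+0.00j, 0.08+0.00j, 0.93+0.00j]] + [[(0.2+0.13j), (0.07-0.17j), -0.42-0.26j, 0.48-0.10j, 0.30-0.15j], [(-0.24+0.16j), 0.16+0.16j, 0.50-0.35j, -0.12+0.60j, 0.02+0.41j], [-0.16-0.14j, -0.08+0.14j, (0.34+0.28j), -0.44+0.03j, (-0.29+0.09j)], [-0.09+0.09j, (0.08+0.05j), 0.17-0.19j, 0.26j, (0.05+0.17j)], [-0.20+0.02j, (0.05+0.15j), 0.42-0.06j, -0.26+0.33j, (-0.12+0.26j)]] + [[0.20-0.13j, (0.07+0.17j), (-0.42+0.26j), (0.48+0.1j), (0.3+0.15j)], [(-0.24-0.16j), (0.16-0.16j), (0.5+0.35j), (-0.12-0.6j), (0.02-0.41j)], [-0.16+0.14j, -0.08-0.14j, (0.34-0.28j), (-0.44-0.03j), (-0.29-0.09j)], [-0.09-0.09j, (0.08-0.05j), 0.17+0.19j, -0.26j, (0.05-0.17j)], [(-0.2-0.02j), 0.05-0.15j, (0.42+0.06j), -0.26-0.33j, (-0.12-0.26j)]] + [[(0.01-0j), -0.02+0.00j, (0.01+0j), (0.03-0j), 0.02-0.00j], [0.16-0.00j, -0.24+0.00j, 0.12+0.00j, 0.34-0.00j, (0.21-0j)], [(-0.08+0j), (0.12-0j), -0.06-0.00j, (-0.17+0j), -0.10+0.00j], [-0.13+0.00j, (0.2-0j), (-0.1-0j), (-0.28+0j), (-0.17+0j)], [0.06-0.00j, (-0.08+0j), 0.04+0.00j, (0.12-0j), 0.07-0.00j]]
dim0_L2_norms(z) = [1.71, 1.22, 2.09, 1.65, 1.88]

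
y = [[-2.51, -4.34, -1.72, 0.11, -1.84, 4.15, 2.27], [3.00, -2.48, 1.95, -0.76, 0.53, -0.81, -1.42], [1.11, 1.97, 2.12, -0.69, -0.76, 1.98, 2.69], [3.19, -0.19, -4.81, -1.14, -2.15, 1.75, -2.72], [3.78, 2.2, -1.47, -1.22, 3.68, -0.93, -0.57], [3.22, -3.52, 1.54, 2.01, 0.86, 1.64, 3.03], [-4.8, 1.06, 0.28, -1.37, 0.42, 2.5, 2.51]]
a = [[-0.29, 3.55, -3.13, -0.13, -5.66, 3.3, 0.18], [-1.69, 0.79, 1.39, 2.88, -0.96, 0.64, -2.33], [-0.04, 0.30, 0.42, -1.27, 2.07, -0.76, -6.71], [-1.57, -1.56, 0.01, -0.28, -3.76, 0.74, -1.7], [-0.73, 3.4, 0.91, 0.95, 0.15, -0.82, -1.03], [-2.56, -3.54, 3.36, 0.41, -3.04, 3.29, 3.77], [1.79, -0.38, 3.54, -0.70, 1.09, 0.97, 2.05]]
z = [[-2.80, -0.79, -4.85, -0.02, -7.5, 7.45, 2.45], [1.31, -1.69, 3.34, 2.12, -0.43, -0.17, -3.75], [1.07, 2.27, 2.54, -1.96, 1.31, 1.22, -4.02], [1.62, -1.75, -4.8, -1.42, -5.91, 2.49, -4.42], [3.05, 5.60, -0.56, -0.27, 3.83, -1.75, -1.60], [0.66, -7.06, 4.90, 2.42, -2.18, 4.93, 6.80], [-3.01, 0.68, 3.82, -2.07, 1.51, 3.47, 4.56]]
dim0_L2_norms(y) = [8.63, 6.87, 6.25, 3.13, 4.83, 5.89, 6.13]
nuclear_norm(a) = 36.55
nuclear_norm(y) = 37.01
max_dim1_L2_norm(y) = 7.34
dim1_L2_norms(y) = [7.34, 4.74, 4.67, 7.05, 6.12, 6.46, 6.23]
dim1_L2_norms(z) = [12.24, 5.87, 6.0, 9.56, 7.83, 12.47, 7.97]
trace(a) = 6.13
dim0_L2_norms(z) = [5.67, 9.66, 10.15, 4.54, 10.71, 10.13, 11.2]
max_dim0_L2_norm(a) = 8.54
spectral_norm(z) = 16.53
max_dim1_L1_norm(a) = 19.97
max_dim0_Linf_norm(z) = 7.5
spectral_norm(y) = 10.01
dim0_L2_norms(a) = [3.96, 6.32, 6.05, 3.4, 7.86, 4.99, 8.54]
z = a + y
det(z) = 16471.85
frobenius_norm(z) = 24.33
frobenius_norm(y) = 16.31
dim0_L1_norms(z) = [13.52, 19.84, 24.81, 10.28, 22.67, 21.48, 27.6]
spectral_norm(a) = 10.31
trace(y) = 3.82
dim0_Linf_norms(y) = [4.8, 4.34, 4.81, 2.01, 3.68, 4.15, 3.03]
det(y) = 6522.48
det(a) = -19123.43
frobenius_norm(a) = 16.23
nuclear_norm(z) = 51.72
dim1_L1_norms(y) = [16.94, 10.95, 11.32, 15.95, 13.85, 15.82, 12.94]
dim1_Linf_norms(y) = [4.34, 3.0, 2.69, 4.81, 3.78, 3.52, 4.8]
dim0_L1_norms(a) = [8.67, 13.52, 12.76, 6.62, 16.73, 10.52, 17.77]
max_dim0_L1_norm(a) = 17.77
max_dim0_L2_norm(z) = 11.2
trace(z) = 9.95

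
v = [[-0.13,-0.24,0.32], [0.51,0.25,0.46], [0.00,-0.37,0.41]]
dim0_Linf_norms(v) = [0.51, 0.37, 0.46]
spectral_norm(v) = 0.77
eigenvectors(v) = [[0.74+0.00j, -0.04-0.33j, (-0.04+0.33j)], [-0.55+0.00j, (-0.78+0j), (-0.78-0j)], [(-0.38+0j), (-0.09-0.53j), (-0.09+0.53j)]]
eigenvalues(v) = [(-0.12+0j), (0.32+0.53j), (0.32-0.53j)]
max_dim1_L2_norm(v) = 0.73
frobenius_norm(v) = 1.01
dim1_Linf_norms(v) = [0.32, 0.51, 0.41]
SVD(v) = [[0.3, -0.54, -0.79], [0.82, 0.57, -0.08], [0.49, -0.62, 0.61]] @ diag([0.7739804762983101, 0.6391703829077022, 0.0922791629928599]) @ [[0.49, -0.06, 0.87], [0.56, 0.78, -0.26], [0.67, -0.62, -0.42]]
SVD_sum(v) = [[0.11, -0.01, 0.2], [0.31, -0.04, 0.55], [0.19, -0.02, 0.33]] + [[-0.19, -0.27, 0.09], [0.2, 0.28, -0.09], [-0.22, -0.31, 0.10]] + [[-0.05, 0.04, 0.03],  [-0.0, 0.00, 0.00],  [0.04, -0.03, -0.02]]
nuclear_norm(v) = 1.51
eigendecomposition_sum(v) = [[(-0.09+0j),-0.00+0.00j,(0.06-0j)], [(0.07-0j),0.00-0.00j,(-0.04+0j)], [0.05-0.00j,-0j,(-0.03+0j)]] + [[(-0.02+0.1j), (-0.12+0.07j), 0.13+0.09j], [(0.22+0.07j), (0.12+0.29j), 0.25-0.28j], [(-0.02+0.16j), (-0.19+0.12j), (0.22+0.14j)]] + [[(-0.02-0.1j), -0.12-0.07j, (0.13-0.09j)], [(0.22-0.07j), 0.12-0.29j, 0.25+0.28j], [(-0.02-0.16j), -0.19-0.12j, (0.22-0.14j)]]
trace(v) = 0.53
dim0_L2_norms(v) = [0.53, 0.51, 0.69]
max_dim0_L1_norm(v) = 1.19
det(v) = -0.05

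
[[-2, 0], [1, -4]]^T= [[-2, 1], [0, -4]]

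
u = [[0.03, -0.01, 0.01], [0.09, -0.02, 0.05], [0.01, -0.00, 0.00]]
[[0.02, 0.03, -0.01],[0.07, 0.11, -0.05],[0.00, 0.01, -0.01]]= u @ [[0.38, 1.11, -0.65], [-0.36, 0.65, -0.6], [0.66, 0.4, -0.05]]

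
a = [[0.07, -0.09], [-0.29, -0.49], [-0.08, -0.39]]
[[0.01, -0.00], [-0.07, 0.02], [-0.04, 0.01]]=a @ [[0.15, -0.04],[0.06, -0.02]]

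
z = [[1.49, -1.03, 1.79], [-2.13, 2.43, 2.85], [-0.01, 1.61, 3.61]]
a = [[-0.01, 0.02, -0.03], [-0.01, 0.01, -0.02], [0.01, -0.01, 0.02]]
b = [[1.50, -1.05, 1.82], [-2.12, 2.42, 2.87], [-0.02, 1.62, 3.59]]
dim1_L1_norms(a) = [0.06, 0.04, 0.04]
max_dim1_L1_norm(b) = 7.41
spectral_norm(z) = 5.63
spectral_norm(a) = 0.05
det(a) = 0.00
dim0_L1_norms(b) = [3.64, 5.09, 8.28]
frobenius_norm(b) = 6.38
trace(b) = 7.51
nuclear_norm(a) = 0.06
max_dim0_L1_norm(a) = 0.07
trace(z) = 7.53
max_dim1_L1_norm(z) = 7.41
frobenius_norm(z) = 6.38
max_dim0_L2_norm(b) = 4.94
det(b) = -8.04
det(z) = -7.75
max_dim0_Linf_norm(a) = 0.03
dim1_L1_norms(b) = [4.37, 7.41, 5.23]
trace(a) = 0.02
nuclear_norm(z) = 9.05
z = b + a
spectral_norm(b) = 5.63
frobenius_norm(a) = 0.05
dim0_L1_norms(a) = [0.03, 0.04, 0.07]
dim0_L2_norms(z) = [2.6, 3.09, 4.94]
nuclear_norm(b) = 9.08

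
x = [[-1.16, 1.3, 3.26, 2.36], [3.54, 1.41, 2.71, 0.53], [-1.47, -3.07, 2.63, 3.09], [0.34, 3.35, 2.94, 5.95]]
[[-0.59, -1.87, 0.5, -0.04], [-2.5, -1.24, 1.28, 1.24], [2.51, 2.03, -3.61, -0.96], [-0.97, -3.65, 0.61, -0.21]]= x @ [[-0.30, 0.12, -0.01, 0.21], [-0.59, -0.89, 0.85, 0.14], [-0.29, -0.14, 0.13, 0.15], [0.33, -0.05, -0.44, -0.2]]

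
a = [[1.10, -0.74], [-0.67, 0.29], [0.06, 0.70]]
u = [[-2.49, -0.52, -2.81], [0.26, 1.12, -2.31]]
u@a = [[-2.56, -0.28],  [-0.60, -1.48]]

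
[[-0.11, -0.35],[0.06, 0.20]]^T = [[-0.11, 0.06],  [-0.35, 0.2]]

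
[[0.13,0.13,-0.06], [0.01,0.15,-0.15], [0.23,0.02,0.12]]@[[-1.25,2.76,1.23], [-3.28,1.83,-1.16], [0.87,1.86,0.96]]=[[-0.64, 0.49, -0.05], [-0.63, 0.02, -0.31], [-0.25, 0.89, 0.37]]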